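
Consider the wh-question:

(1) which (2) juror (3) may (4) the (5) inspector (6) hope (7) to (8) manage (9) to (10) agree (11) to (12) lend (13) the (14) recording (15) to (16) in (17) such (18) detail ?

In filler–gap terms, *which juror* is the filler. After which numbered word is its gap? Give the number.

Pre-movement form: The inspector may hope to manage to agree to lend the recording to which juror in such detail.
The filler 'which juror' is interpreted as the object of the preposition 'to' (recipient of 'lend'). Fronting leaves a gap immediately after 'to':
Which juror may the inspector hope to manage to agree to lend the recording to ___ in such detail?
'to' is word 15.

15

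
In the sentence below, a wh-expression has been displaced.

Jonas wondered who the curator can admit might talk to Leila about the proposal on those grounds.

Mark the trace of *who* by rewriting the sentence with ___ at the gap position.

Jonas wondered who the curator can admit ___ might talk to Leila about the proposal on those grounds.

In situ: The curator can admit who might talk to Leila about the proposal on those grounds.
The filler 'who' is interpreted as the subject of the clause embedded under 'admit'. The gap is right after 'admit'.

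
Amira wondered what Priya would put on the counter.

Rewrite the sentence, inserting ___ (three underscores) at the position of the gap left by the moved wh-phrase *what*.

Underlying clause: Priya would put what on the counter.
'what' is the direct object of 'put'. The gap is right after 'put'.

Amira wondered what Priya would put ___ on the counter.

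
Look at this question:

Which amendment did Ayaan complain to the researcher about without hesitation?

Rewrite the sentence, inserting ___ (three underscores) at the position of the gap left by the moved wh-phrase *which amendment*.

Which amendment did Ayaan complain to the researcher about ___ without hesitation?

In situ: Ayaan did complain to the researcher about which amendment without hesitation.
The filler 'which amendment' is interpreted as the object of the preposition 'about'. The gap is right after 'about'.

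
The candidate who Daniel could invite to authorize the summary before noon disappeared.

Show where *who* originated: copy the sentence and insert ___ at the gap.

The candidate who Daniel could invite ___ to authorize the summary before noon disappeared.

The filler 'who' is interpreted as the direct object of 'invite'. The gap is right after 'invite'.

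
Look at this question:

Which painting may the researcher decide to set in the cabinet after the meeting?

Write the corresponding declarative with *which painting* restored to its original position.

The filler 'which painting' is interpreted as the direct object of 'set'. It moves to the left edge, and the trace sits right after 'set':
Which painting may the researcher decide to set ___ in the cabinet after the meeting?

The researcher may decide to set which painting in the cabinet after the meeting.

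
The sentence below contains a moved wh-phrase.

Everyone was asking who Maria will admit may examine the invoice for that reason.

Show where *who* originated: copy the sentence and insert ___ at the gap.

Underlying clause: Maria will admit who may examine the invoice for that reason.
The filler 'who' is interpreted as the subject of the clause embedded under 'admit'. The gap is right after 'admit'.

Everyone was asking who Maria will admit ___ may examine the invoice for that reason.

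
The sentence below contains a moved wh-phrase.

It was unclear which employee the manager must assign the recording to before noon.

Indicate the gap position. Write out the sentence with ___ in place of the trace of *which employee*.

It was unclear which employee the manager must assign the recording to ___ before noon.

In situ: The manager must assign the recording to which employee before noon.
'which employee' is the object of the preposition 'to' (recipient of 'assign'). The gap is right after 'to'.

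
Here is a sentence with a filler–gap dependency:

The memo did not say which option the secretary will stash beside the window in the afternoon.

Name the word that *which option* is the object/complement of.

Pre-movement form: The secretary will stash which option beside the window in the afternoon.
'which option' is the direct object of 'stash'. Fronting leaves a gap immediately after 'stash':
The memo did not say which option the secretary will stash ___ beside the window in the afternoon.

stash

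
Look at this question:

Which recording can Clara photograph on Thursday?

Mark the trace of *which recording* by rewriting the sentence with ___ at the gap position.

Which recording can Clara photograph ___ on Thursday?

Pre-movement form: Clara can photograph which recording on Thursday.
'which recording' is the direct object of 'photograph'. The gap is right after 'photograph'.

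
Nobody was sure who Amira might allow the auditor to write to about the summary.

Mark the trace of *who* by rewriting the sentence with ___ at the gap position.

Before movement: Amira might allow the auditor to write to who about the summary.
The filler 'who' is interpreted as the object of the preposition 'to'. The gap is right after 'to'.

Nobody was sure who Amira might allow the auditor to write to ___ about the summary.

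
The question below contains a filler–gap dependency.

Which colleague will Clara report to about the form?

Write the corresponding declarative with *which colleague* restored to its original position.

'which colleague' is the object of the preposition 'to'. It moves to the left edge, and the trace sits right after 'to':
Which colleague will Clara report to ___ about the form?

Clara will report to which colleague about the form.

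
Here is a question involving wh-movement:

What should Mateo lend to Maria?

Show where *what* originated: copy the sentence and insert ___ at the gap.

What should Mateo lend ___ to Maria?

Underlying clause: Mateo should lend what to Maria.
'what' functions as the direct object of 'lend'. The gap is right after 'lend'.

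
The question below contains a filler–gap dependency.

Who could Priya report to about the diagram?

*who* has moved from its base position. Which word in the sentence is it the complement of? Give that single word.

Underlying clause: Priya could report to who about the diagram.
'who' is the object of the preposition 'to'. Fronting leaves a gap immediately after 'to':
Who could Priya report to ___ about the diagram?

to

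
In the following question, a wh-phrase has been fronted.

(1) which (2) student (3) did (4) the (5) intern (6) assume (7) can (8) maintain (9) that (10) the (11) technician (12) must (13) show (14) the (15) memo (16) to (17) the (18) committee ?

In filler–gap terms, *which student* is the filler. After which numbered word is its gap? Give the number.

Before movement: The intern did assume which student can maintain that the technician must show the memo to the committee.
The filler 'which student' is interpreted as the subject of the clause embedded under 'assume'. Fronting leaves a gap immediately after 'assume':
Which student did the intern assume ___ can maintain that the technician must show the memo to the committee?
'assume' is word 6.

6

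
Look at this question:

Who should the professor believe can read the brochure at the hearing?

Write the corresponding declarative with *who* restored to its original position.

The professor should believe who can read the brochure at the hearing.

The filler 'who' is interpreted as the subject of the clause embedded under 'believe'. Fronting leaves a gap immediately after 'believe':
Who should the professor believe ___ can read the brochure at the hearing?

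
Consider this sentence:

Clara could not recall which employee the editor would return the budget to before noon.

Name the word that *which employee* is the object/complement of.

Underlying clause: The editor would return the budget to which employee before noon.
'which employee' is the object of the preposition 'to' (recipient of 'return'). It moves to the left edge, and the trace sits right after 'to':
Clara could not recall which employee the editor would return the budget to ___ before noon.

to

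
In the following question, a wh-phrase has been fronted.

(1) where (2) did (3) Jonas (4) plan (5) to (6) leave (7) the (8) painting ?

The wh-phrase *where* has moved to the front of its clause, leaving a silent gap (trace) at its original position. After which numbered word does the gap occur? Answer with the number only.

8

Underlying clause: Jonas did plan to leave the painting where.
'where' is the locative complement of 'leave'. Wh-movement fronts it, leaving a gap right after 'painting':
Where did Jonas plan to leave the painting ___?
'painting' is word 8.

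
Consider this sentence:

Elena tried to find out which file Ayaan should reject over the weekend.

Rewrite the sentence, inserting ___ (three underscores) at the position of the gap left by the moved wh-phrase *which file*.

Before movement: Ayaan should reject which file over the weekend.
'which file' functions as the direct object of 'reject'. The gap is right after 'reject'.

Elena tried to find out which file Ayaan should reject ___ over the weekend.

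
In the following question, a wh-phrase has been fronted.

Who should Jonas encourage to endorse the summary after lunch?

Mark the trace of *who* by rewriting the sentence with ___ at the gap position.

Who should Jonas encourage ___ to endorse the summary after lunch?

Underlying clause: Jonas should encourage who to endorse the summary after lunch.
'who' is the direct object of 'encourage'. The gap is right after 'encourage'.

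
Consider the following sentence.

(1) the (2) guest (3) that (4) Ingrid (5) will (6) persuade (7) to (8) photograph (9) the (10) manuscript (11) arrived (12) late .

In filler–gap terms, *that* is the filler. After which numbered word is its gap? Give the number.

'that' functions as the direct object of 'persuade'. Wh-movement fronts it, leaving a gap right after 'persuade':
The guest that Ingrid will persuade ___ to photograph the manuscript arrived late.
'persuade' is word 6.

6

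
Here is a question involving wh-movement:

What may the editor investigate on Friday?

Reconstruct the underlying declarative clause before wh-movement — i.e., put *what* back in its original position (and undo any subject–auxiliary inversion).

The filler 'what' is interpreted as the direct object of 'investigate'. It moves to the left edge, and the trace sits right after 'investigate':
What may the editor investigate ___ on Friday?

The editor may investigate what on Friday.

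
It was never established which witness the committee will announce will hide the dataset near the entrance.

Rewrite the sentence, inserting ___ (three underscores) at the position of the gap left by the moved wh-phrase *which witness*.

In situ: The committee will announce which witness will hide the dataset near the entrance.
The filler 'which witness' is interpreted as the subject of the clause embedded under 'announce'. The gap is right after 'announce'.

It was never established which witness the committee will announce ___ will hide the dataset near the entrance.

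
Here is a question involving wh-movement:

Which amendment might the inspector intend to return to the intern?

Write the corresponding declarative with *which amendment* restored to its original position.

'which amendment' functions as the direct object of 'return'. Fronting leaves a gap immediately after 'return':
Which amendment might the inspector intend to return ___ to the intern?

The inspector might intend to return which amendment to the intern.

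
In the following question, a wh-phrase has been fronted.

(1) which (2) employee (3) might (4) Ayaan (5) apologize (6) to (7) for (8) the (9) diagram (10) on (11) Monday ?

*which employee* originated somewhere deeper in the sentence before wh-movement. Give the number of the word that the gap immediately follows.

Underlying clause: Ayaan might apologize to which employee for the diagram on Monday.
'which employee' is the object of the preposition 'to'. It moves to the left edge, and the trace sits right after 'to':
Which employee might Ayaan apologize to ___ for the diagram on Monday?
'to' is word 6.

6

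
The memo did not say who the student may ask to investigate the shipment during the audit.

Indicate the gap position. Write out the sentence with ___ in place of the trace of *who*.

Pre-movement form: The student may ask who to investigate the shipment during the audit.
'who' is the direct object of 'ask'. The gap is right after 'ask'.

The memo did not say who the student may ask ___ to investigate the shipment during the audit.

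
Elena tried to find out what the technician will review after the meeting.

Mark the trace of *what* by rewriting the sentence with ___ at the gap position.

Elena tried to find out what the technician will review ___ after the meeting.

Pre-movement form: The technician will review what after the meeting.
The filler 'what' is interpreted as the direct object of 'review'. The gap is right after 'review'.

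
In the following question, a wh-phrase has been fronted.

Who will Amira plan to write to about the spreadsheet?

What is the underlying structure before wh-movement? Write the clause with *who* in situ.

'who' is the object of the preposition 'to'. It moves to the left edge, and the trace sits right after 'to':
Who will Amira plan to write to ___ about the spreadsheet?

Amira will plan to write to who about the spreadsheet.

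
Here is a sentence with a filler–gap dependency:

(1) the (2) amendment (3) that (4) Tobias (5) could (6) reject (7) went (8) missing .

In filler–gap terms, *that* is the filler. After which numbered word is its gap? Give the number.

6

The filler 'that' is interpreted as the direct object of 'reject'. Wh-movement fronts it, leaving a gap right after 'reject':
The amendment that Tobias could reject ___ went missing.
'reject' is word 6.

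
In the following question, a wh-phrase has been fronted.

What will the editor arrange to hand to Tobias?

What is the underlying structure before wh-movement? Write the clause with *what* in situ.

'what' functions as the direct object of 'hand'. It moves to the left edge, and the trace sits right after 'hand':
What will the editor arrange to hand ___ to Tobias?

The editor will arrange to hand what to Tobias.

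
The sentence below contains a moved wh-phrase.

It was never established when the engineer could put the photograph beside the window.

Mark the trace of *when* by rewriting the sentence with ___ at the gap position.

Pre-movement form: The engineer could put the photograph beside the window when.
'when' functions as the temporal adjunct. The gap is right after 'window'.

It was never established when the engineer could put the photograph beside the window ___.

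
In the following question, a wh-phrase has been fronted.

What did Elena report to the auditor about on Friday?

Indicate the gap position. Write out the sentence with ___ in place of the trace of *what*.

What did Elena report to the auditor about ___ on Friday?

Underlying clause: Elena did report to the auditor about what on Friday.
'what' functions as the object of the preposition 'about'. The gap is right after 'about'.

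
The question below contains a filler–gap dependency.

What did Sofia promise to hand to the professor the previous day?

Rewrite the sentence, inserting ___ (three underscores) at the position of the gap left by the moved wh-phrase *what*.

What did Sofia promise to hand ___ to the professor the previous day?

Underlying clause: Sofia did promise to hand what to the professor the previous day.
The filler 'what' is interpreted as the direct object of 'hand'. The gap is right after 'hand'.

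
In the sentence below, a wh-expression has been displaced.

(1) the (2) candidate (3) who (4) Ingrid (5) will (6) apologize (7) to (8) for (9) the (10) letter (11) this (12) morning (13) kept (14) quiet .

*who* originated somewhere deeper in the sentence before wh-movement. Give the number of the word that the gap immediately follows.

7

'who' functions as the object of the preposition 'to'. It moves to the left edge, and the trace sits right after 'to':
The candidate who Ingrid will apologize to ___ for the letter this morning kept quiet.
'to' is word 7.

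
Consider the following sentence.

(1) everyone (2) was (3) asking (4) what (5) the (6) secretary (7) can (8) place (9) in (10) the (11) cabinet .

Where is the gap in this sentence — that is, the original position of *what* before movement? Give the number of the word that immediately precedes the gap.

In situ: The secretary can place what in the cabinet.
The filler 'what' is interpreted as the direct object of 'place'. Wh-movement fronts it, leaving a gap right after 'place':
Everyone was asking what the secretary can place ___ in the cabinet.
'place' is word 8.

8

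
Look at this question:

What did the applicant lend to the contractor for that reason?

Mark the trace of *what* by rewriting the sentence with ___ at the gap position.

In situ: The applicant did lend what to the contractor for that reason.
'what' functions as the direct object of 'lend'. The gap is right after 'lend'.

What did the applicant lend ___ to the contractor for that reason?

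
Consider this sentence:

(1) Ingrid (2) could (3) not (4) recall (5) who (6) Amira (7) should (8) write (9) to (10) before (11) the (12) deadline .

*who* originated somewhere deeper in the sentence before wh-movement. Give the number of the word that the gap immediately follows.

Pre-movement form: Amira should write to who before the deadline.
'who' functions as the object of the preposition 'to'. Wh-movement fronts it, leaving a gap right after 'to':
Ingrid could not recall who Amira should write to ___ before the deadline.
'to' is word 9.

9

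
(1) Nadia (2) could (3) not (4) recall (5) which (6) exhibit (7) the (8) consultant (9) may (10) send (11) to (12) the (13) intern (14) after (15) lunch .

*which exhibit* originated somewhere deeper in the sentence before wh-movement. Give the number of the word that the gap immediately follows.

10

Underlying clause: The consultant may send which exhibit to the intern after lunch.
'which exhibit' is the direct object of 'send'. Fronting leaves a gap immediately after 'send':
Nadia could not recall which exhibit the consultant may send ___ to the intern after lunch.
'send' is word 10.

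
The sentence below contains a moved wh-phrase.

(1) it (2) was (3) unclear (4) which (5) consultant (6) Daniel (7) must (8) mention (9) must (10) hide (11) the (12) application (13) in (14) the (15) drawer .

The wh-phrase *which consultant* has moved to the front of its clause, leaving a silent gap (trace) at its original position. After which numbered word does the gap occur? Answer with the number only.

Pre-movement form: Daniel must mention which consultant must hide the application in the drawer.
The filler 'which consultant' is interpreted as the subject of the clause embedded under 'mention'. Wh-movement fronts it, leaving a gap right after 'mention':
It was unclear which consultant Daniel must mention ___ must hide the application in the drawer.
'mention' is word 8.

8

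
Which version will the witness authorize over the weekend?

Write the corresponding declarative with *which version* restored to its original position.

'which version' functions as the direct object of 'authorize'. It moves to the left edge, and the trace sits right after 'authorize':
Which version will the witness authorize ___ over the weekend?

The witness will authorize which version over the weekend.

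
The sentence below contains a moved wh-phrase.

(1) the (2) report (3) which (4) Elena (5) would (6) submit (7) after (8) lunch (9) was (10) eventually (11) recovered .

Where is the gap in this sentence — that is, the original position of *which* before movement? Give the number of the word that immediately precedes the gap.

6

'which' functions as the direct object of 'submit'. Fronting leaves a gap immediately after 'submit':
The report which Elena would submit ___ after lunch was eventually recovered.
'submit' is word 6.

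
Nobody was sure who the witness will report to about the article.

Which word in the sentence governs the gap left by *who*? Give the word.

to

Before movement: The witness will report to who about the article.
'who' is the object of the preposition 'to'. Fronting leaves a gap immediately after 'to':
Nobody was sure who the witness will report to ___ about the article.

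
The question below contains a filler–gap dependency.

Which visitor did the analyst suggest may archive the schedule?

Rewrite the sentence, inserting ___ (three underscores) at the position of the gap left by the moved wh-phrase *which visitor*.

Underlying clause: The analyst did suggest which visitor may archive the schedule.
'which visitor' is the subject of the clause embedded under 'suggest'. The gap is right after 'suggest'.

Which visitor did the analyst suggest ___ may archive the schedule?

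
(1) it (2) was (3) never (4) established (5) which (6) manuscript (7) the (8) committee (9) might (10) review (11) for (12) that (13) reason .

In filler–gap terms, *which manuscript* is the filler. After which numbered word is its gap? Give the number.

Before movement: The committee might review which manuscript for that reason.
'which manuscript' is the direct object of 'review'. Wh-movement fronts it, leaving a gap right after 'review':
It was never established which manuscript the committee might review ___ for that reason.
'review' is word 10.

10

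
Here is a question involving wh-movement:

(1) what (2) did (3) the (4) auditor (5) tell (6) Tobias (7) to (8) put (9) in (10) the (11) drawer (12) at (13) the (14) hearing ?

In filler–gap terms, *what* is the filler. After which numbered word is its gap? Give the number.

8

Pre-movement form: The auditor did tell Tobias to put what in the drawer at the hearing.
The filler 'what' is interpreted as the direct object of 'put'. Wh-movement fronts it, leaving a gap right after 'put':
What did the auditor tell Tobias to put ___ in the drawer at the hearing?
'put' is word 8.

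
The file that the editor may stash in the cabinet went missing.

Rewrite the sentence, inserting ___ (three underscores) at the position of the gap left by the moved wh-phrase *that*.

The file that the editor may stash ___ in the cabinet went missing.

'that' functions as the direct object of 'stash'. The gap is right after 'stash'.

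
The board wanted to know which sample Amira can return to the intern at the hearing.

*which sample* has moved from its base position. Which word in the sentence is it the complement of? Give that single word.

return

Before movement: Amira can return which sample to the intern at the hearing.
'which sample' functions as the direct object of 'return'. Wh-movement fronts it, leaving a gap right after 'return':
The board wanted to know which sample Amira can return ___ to the intern at the hearing.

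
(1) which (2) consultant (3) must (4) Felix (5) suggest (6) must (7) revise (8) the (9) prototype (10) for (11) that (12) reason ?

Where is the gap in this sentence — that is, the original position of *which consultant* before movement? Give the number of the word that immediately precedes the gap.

Pre-movement form: Felix must suggest which consultant must revise the prototype for that reason.
'which consultant' functions as the subject of the clause embedded under 'suggest'. It moves to the left edge, and the trace sits right after 'suggest':
Which consultant must Felix suggest ___ must revise the prototype for that reason?
'suggest' is word 5.

5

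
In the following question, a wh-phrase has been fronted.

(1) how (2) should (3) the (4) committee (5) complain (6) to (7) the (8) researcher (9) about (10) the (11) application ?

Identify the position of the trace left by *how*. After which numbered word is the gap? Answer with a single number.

11

Pre-movement form: The committee should complain to the researcher about the application how.
'how' functions as the manner adjunct. Wh-movement fronts it, leaving a gap right after 'application':
How should the committee complain to the researcher about the application ___?
'application' is word 11.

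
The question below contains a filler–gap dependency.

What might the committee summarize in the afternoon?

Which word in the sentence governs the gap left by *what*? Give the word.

summarize

In situ: The committee might summarize what in the afternoon.
The filler 'what' is interpreted as the direct object of 'summarize'. It moves to the left edge, and the trace sits right after 'summarize':
What might the committee summarize ___ in the afternoon?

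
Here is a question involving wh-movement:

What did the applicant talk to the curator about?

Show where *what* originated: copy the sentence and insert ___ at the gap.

What did the applicant talk to the curator about ___?

In situ: The applicant did talk to the curator about what.
The filler 'what' is interpreted as the object of the preposition 'about'. The gap is right after 'about'.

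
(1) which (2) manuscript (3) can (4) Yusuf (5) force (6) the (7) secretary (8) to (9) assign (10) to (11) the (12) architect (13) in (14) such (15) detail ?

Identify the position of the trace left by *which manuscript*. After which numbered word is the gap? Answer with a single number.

9

In situ: Yusuf can force the secretary to assign which manuscript to the architect in such detail.
'which manuscript' is the direct object of 'assign'. Fronting leaves a gap immediately after 'assign':
Which manuscript can Yusuf force the secretary to assign ___ to the architect in such detail?
'assign' is word 9.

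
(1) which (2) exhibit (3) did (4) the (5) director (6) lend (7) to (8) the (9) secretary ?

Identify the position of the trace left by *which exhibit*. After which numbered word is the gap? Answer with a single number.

In situ: The director did lend which exhibit to the secretary.
'which exhibit' functions as the direct object of 'lend'. Wh-movement fronts it, leaving a gap right after 'lend':
Which exhibit did the director lend ___ to the secretary?
'lend' is word 6.

6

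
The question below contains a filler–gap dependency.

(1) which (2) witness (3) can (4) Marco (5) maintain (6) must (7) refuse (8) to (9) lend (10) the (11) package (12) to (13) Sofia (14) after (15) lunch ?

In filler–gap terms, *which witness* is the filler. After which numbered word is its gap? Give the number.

Pre-movement form: Marco can maintain which witness must refuse to lend the package to Sofia after lunch.
'which witness' is the subject of the clause embedded under 'maintain'. Wh-movement fronts it, leaving a gap right after 'maintain':
Which witness can Marco maintain ___ must refuse to lend the package to Sofia after lunch?
'maintain' is word 5.

5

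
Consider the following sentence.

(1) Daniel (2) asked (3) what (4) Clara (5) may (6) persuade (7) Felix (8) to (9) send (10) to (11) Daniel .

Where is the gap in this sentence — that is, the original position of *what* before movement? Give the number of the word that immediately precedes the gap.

In situ: Clara may persuade Felix to send what to Daniel.
The filler 'what' is interpreted as the direct object of 'send'. Wh-movement fronts it, leaving a gap right after 'send':
Daniel asked what Clara may persuade Felix to send ___ to Daniel.
'send' is word 9.

9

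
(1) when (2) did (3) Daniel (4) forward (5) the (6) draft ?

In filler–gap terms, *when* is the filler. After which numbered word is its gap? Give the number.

6

Pre-movement form: Daniel did forward the draft when.
'when' is the temporal adjunct. Wh-movement fronts it, leaving a gap right after 'draft':
When did Daniel forward the draft ___?
'draft' is word 6.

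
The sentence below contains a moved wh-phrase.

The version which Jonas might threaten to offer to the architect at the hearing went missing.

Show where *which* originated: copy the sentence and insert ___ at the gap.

The filler 'which' is interpreted as the direct object of 'offer'. The gap is right after 'offer'.

The version which Jonas might threaten to offer ___ to the architect at the hearing went missing.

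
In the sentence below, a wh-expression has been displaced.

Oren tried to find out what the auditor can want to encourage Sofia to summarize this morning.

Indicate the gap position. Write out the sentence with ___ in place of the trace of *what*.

In situ: The auditor can want to encourage Sofia to summarize what this morning.
'what' is the direct object of 'summarize'. The gap is right after 'summarize'.

Oren tried to find out what the auditor can want to encourage Sofia to summarize ___ this morning.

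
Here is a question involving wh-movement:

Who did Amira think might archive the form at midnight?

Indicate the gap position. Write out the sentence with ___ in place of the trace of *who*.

Who did Amira think ___ might archive the form at midnight?

Before movement: Amira did think who might archive the form at midnight.
The filler 'who' is interpreted as the subject of the clause embedded under 'think'. The gap is right after 'think'.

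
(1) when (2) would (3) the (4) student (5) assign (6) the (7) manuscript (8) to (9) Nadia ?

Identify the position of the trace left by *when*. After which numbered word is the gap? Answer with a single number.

Underlying clause: The student would assign the manuscript to Nadia when.
The filler 'when' is interpreted as the temporal adjunct. It moves to the left edge, and the trace sits right after 'Nadia':
When would the student assign the manuscript to Nadia ___?
'Nadia' is word 9.

9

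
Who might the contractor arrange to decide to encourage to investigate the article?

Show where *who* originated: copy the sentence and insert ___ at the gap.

Who might the contractor arrange to decide to encourage ___ to investigate the article?

Underlying clause: The contractor might arrange to decide to encourage who to investigate the article.
'who' is the direct object of 'encourage'. The gap is right after 'encourage'.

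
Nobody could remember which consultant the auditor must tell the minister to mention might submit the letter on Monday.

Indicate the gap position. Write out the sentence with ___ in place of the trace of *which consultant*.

Pre-movement form: The auditor must tell the minister to mention which consultant might submit the letter on Monday.
The filler 'which consultant' is interpreted as the subject of the clause embedded under 'mention'. The gap is right after 'mention'.

Nobody could remember which consultant the auditor must tell the minister to mention ___ might submit the letter on Monday.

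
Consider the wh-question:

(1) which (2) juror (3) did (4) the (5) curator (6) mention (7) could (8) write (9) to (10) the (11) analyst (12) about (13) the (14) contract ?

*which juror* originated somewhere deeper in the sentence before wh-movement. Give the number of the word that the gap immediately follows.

6

In situ: The curator did mention which juror could write to the analyst about the contract.
'which juror' functions as the subject of the clause embedded under 'mention'. Wh-movement fronts it, leaving a gap right after 'mention':
Which juror did the curator mention ___ could write to the analyst about the contract?
'mention' is word 6.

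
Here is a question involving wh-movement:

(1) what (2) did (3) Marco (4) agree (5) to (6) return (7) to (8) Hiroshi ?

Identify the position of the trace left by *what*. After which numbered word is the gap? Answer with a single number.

6

Underlying clause: Marco did agree to return what to Hiroshi.
'what' is the direct object of 'return'. Fronting leaves a gap immediately after 'return':
What did Marco agree to return ___ to Hiroshi?
'return' is word 6.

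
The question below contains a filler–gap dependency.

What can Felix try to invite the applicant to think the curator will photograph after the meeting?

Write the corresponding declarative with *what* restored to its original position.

'what' is the direct object of 'photograph'. Fronting leaves a gap immediately after 'photograph':
What can Felix try to invite the applicant to think the curator will photograph ___ after the meeting?

Felix can try to invite the applicant to think the curator will photograph what after the meeting.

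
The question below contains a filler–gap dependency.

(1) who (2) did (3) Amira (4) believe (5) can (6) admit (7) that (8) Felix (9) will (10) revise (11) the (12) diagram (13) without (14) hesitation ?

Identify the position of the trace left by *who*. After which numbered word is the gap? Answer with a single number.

Underlying clause: Amira did believe who can admit that Felix will revise the diagram without hesitation.
The filler 'who' is interpreted as the subject of the clause embedded under 'believe'. It moves to the left edge, and the trace sits right after 'believe':
Who did Amira believe ___ can admit that Felix will revise the diagram without hesitation?
'believe' is word 4.

4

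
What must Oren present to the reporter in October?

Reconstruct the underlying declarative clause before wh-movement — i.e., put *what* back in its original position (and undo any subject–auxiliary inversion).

Oren must present what to the reporter in October.

The filler 'what' is interpreted as the direct object of 'present'. It moves to the left edge, and the trace sits right after 'present':
What must Oren present ___ to the reporter in October?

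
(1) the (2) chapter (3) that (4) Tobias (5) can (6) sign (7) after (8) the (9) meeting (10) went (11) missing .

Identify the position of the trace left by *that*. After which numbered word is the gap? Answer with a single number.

'that' functions as the direct object of 'sign'. It moves to the left edge, and the trace sits right after 'sign':
The chapter that Tobias can sign ___ after the meeting went missing.
'sign' is word 6.

6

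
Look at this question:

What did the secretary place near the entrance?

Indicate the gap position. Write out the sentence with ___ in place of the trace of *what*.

Pre-movement form: The secretary did place what near the entrance.
'what' is the direct object of 'place'. The gap is right after 'place'.

What did the secretary place ___ near the entrance?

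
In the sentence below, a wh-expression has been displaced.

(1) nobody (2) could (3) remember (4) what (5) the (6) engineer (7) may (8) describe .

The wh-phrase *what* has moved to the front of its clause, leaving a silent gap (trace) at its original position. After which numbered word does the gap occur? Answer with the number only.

Pre-movement form: The engineer may describe what.
'what' is the direct object of 'describe'. Wh-movement fronts it, leaving a gap right after 'describe':
Nobody could remember what the engineer may describe ___.
'describe' is word 8.

8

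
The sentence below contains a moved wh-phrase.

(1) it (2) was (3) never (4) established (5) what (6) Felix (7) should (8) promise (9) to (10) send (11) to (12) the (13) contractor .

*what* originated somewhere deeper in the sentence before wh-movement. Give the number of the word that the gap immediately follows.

10

Pre-movement form: Felix should promise to send what to the contractor.
The filler 'what' is interpreted as the direct object of 'send'. Wh-movement fronts it, leaving a gap right after 'send':
It was never established what Felix should promise to send ___ to the contractor.
'send' is word 10.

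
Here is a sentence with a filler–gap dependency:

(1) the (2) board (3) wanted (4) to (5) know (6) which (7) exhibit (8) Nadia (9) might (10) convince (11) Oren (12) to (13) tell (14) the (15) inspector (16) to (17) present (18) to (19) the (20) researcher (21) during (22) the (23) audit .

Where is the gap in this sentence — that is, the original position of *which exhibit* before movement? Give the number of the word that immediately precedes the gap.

17

In situ: Nadia might convince Oren to tell the inspector to present which exhibit to the researcher during the audit.
The filler 'which exhibit' is interpreted as the direct object of 'present'. It moves to the left edge, and the trace sits right after 'present':
The board wanted to know which exhibit Nadia might convince Oren to tell the inspector to present ___ to the researcher during the audit.
'present' is word 17.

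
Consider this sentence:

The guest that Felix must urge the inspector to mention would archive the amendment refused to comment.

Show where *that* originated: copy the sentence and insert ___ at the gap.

The guest that Felix must urge the inspector to mention ___ would archive the amendment refused to comment.

The filler 'that' is interpreted as the subject of the clause embedded under 'mention'. The gap is right after 'mention'.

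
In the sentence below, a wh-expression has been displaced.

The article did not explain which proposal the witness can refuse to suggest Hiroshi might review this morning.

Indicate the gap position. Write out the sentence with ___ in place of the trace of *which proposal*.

Before movement: The witness can refuse to suggest Hiroshi might review which proposal this morning.
'which proposal' is the direct object of 'review'. The gap is right after 'review'.

The article did not explain which proposal the witness can refuse to suggest Hiroshi might review ___ this morning.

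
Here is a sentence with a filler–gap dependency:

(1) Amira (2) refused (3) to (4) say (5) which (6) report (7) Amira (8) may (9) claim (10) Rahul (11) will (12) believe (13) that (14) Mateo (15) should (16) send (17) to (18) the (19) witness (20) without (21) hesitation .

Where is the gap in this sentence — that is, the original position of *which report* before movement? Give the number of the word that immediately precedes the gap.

16

Before movement: Amira may claim Rahul will believe that Mateo should send which report to the witness without hesitation.
The filler 'which report' is interpreted as the direct object of 'send'. It moves to the left edge, and the trace sits right after 'send':
Amira refused to say which report Amira may claim Rahul will believe that Mateo should send ___ to the witness without hesitation.
'send' is word 16.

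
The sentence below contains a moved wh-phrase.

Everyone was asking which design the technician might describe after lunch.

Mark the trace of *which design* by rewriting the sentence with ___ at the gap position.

In situ: The technician might describe which design after lunch.
'which design' is the direct object of 'describe'. The gap is right after 'describe'.

Everyone was asking which design the technician might describe ___ after lunch.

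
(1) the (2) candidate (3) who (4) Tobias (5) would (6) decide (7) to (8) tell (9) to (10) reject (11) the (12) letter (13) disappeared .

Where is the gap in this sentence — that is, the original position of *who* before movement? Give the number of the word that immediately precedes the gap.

'who' is the direct object of 'tell'. It moves to the left edge, and the trace sits right after 'tell':
The candidate who Tobias would decide to tell ___ to reject the letter disappeared.
'tell' is word 8.

8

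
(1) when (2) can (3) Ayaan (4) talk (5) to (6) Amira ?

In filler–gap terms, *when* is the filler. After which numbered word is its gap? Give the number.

Before movement: Ayaan can talk to Amira when.
'when' functions as the temporal adjunct. Wh-movement fronts it, leaving a gap right after 'Amira':
When can Ayaan talk to Amira ___?
'Amira' is word 6.

6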